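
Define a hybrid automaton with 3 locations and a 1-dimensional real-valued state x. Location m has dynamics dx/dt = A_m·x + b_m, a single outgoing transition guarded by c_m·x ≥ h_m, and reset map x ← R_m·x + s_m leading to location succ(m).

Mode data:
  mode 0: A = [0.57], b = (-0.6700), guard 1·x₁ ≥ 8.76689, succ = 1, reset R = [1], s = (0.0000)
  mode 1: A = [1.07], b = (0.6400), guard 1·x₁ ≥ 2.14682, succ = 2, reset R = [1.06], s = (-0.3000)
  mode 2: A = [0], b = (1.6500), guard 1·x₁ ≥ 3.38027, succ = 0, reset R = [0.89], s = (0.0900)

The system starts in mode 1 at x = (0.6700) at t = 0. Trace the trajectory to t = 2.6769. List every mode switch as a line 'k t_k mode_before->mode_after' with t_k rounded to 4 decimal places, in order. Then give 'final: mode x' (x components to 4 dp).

Mode 1: guard c·x = 2.1468 hit at Δt = 0.7217 (t = 0.7217), x⁻ = (2.1468) → reset → x⁺ = (1.9756), jump to mode 2
Mode 2: guard c·x = 3.3803 hit at Δt = 0.8513 (t = 1.5730), x⁻ = (3.3803) → reset → x⁺ = (3.0984), jump to mode 0
Mode 0: flow for 1.1039 to horizon, guard not reached → x = (4.7833)

1 0.7217 1->2
2 1.5730 2->0
final: 0 4.7833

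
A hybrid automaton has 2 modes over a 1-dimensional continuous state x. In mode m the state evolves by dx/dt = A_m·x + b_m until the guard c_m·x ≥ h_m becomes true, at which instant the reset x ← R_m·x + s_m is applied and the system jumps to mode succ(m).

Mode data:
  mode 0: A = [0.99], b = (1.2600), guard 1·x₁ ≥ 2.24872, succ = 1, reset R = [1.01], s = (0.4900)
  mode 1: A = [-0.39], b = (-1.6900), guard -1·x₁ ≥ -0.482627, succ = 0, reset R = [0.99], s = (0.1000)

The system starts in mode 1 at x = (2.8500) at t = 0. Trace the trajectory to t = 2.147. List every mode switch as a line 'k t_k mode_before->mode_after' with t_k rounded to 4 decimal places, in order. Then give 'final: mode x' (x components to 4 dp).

Mode 1: guard c·x = -0.4826 hit at Δt = 1.0252 (t = 1.0252), x⁻ = (0.4826) → reset → x⁺ = (0.5778), jump to mode 0
Mode 0: guard c·x = 2.2487 hit at Δt = 0.6499 (t = 1.6751), x⁻ = (2.2487) → reset → x⁺ = (2.7612), jump to mode 1
Mode 1: flow for 0.4719 to horizon, guard not reached → x = (1.5686)

1 1.0252 1->0
2 1.6751 0->1
final: 1 1.5686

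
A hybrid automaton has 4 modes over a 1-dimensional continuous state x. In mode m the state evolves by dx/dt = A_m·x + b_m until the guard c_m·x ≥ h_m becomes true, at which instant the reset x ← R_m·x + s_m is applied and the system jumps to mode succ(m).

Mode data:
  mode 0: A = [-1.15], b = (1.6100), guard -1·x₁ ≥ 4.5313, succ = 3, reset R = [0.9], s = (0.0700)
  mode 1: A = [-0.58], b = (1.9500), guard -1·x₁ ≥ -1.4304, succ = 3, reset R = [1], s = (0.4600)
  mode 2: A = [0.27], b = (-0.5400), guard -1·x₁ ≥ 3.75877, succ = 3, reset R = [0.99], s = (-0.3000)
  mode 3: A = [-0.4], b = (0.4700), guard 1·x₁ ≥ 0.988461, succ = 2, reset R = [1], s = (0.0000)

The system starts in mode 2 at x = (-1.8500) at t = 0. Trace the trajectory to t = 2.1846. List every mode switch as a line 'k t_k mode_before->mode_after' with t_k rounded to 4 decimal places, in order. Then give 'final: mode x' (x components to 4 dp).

1 1.4913 2->3
final: 3 -2.7627

Mode 2: guard c·x = 3.7588 hit at Δt = 1.4913 (t = 1.4913), x⁻ = (-3.7588) → reset → x⁺ = (-4.0212), jump to mode 3
Mode 3: flow for 0.6933 to horizon, guard not reached → x = (-2.7627)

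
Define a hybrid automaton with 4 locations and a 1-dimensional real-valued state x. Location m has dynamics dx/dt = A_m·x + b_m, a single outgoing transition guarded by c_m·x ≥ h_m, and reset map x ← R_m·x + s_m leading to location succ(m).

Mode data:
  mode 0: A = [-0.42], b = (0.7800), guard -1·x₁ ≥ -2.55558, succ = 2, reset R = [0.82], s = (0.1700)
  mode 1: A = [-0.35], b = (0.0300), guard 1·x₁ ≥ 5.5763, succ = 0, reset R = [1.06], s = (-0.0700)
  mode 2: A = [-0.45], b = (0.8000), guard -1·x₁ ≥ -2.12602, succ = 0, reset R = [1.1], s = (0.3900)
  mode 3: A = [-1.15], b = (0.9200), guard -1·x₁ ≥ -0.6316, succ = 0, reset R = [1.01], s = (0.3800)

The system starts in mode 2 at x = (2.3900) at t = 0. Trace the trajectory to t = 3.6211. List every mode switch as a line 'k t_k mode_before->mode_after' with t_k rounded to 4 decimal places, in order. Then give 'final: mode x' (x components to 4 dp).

1 1.2538 2->0
2 1.7808 0->2
3 2.5297 2->0
4 3.0567 0->2
final: 2 2.1562

Mode 2: guard c·x = -2.1260 hit at Δt = 1.2538 (t = 1.2538), x⁻ = (2.1260) → reset → x⁺ = (2.7286), jump to mode 0
Mode 0: guard c·x = -2.5556 hit at Δt = 0.5270 (t = 1.7808), x⁻ = (2.5556) → reset → x⁺ = (2.2656), jump to mode 2
Mode 2: guard c·x = -2.1260 hit at Δt = 0.7489 (t = 2.5297), x⁻ = (2.1260) → reset → x⁺ = (2.7286), jump to mode 0
Mode 0: guard c·x = -2.5556 hit at Δt = 0.5270 (t = 3.0567), x⁻ = (2.5556) → reset → x⁺ = (2.2656), jump to mode 2
Mode 2: flow for 0.5644 to horizon, guard not reached → x = (2.1562)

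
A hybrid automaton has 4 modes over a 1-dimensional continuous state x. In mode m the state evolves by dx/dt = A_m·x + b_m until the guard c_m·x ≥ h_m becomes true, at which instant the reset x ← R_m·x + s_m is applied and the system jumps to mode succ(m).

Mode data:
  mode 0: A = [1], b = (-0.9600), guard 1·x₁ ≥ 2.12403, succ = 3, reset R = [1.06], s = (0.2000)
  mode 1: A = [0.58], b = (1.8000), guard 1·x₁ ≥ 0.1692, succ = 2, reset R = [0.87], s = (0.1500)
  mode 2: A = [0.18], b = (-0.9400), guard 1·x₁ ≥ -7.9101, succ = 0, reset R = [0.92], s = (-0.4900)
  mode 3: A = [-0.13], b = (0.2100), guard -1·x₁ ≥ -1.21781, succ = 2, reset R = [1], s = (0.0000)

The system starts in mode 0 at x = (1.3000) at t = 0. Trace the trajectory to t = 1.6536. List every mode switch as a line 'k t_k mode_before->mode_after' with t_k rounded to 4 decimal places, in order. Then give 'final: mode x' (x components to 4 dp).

1 1.2307 0->3
final: 3 2.4067

Mode 0: guard c·x = 2.1240 hit at Δt = 1.2307 (t = 1.2307), x⁻ = (2.1240) → reset → x⁺ = (2.4515), jump to mode 3
Mode 3: flow for 0.4229 to horizon, guard not reached → x = (2.4067)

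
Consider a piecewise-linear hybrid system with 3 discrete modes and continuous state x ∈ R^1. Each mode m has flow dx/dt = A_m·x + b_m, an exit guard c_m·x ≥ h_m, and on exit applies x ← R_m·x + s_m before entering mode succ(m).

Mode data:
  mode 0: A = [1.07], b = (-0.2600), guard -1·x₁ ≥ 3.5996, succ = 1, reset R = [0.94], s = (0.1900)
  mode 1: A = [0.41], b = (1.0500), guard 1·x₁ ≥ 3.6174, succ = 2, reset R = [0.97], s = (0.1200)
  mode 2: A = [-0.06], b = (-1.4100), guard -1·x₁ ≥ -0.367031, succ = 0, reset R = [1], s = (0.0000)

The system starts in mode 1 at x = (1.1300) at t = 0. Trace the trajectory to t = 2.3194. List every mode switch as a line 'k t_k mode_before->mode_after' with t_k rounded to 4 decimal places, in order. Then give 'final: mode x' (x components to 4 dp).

Mode 1: guard c·x = 3.6174 hit at Δt = 1.2565 (t = 1.2565), x⁻ = (3.6174) → reset → x⁺ = (3.6289), jump to mode 2
Mode 2: flow for 1.0629 to horizon, guard not reached → x = (1.9528)

1 1.2565 1->2
final: 2 1.9528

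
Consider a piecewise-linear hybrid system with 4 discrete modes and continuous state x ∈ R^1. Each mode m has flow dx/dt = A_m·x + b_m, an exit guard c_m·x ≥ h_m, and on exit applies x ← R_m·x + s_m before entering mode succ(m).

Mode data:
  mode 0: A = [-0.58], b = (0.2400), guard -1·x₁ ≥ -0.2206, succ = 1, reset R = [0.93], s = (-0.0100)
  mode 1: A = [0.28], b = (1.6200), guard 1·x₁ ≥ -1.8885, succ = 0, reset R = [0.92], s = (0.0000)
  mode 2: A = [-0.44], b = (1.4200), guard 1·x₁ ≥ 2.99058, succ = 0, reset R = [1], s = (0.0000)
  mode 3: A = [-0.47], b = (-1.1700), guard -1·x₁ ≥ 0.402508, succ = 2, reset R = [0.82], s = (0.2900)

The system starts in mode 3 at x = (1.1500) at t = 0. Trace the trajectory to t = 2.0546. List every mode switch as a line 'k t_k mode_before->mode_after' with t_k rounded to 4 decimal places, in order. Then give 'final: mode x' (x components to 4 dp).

1 1.1833 3->2
final: 2 1.0004

Mode 3: guard c·x = 0.4025 hit at Δt = 1.1833 (t = 1.1833), x⁻ = (-0.4025) → reset → x⁺ = (-0.0401), jump to mode 2
Mode 2: flow for 0.8713 to horizon, guard not reached → x = (1.0004)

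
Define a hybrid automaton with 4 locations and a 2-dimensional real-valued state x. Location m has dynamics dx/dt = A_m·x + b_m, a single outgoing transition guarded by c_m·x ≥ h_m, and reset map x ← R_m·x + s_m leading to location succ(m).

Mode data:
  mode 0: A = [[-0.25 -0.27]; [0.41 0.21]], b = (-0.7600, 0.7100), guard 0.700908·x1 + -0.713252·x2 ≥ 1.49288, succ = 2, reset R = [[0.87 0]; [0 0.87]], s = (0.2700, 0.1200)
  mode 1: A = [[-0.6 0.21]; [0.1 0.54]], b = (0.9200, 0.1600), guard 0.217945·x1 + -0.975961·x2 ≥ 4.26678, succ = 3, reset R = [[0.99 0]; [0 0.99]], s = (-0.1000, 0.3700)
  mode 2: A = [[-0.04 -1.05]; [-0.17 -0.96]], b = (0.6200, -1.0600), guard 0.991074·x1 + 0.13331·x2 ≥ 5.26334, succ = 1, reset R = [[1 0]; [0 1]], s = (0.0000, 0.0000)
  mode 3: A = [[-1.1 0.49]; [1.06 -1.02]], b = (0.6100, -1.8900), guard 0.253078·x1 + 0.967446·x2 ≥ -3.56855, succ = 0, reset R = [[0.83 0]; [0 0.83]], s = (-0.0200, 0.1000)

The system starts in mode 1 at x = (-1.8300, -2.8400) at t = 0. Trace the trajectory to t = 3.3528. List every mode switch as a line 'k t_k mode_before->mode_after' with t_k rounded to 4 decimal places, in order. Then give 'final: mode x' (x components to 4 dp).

1 0.8993 1->3
2 1.9217 3->0
3 2.5224 0->2
final: 2 1.8223 -1.7629

Mode 1: guard c·x = 4.2668 hit at Δt = 0.8993 (t = 0.8993), x⁻ = (-0.9717, -4.5889) → reset → x⁺ = (-1.0619, -4.1730), jump to mode 3
Mode 3: guard c·x = -3.5686 hit at Δt = 1.0224 (t = 1.9217), x⁻ = (-1.0711, -3.4084) → reset → x⁺ = (-0.9090, -2.7290), jump to mode 0
Mode 0: guard c·x = 1.4929 hit at Δt = 0.6007 (t = 2.5224), x⁻ = (-0.7846, -2.8640) → reset → x⁺ = (-0.4126, -2.3717), jump to mode 2
Mode 2: flow for 0.8304 to horizon, guard not reached → x = (1.8223, -1.7629)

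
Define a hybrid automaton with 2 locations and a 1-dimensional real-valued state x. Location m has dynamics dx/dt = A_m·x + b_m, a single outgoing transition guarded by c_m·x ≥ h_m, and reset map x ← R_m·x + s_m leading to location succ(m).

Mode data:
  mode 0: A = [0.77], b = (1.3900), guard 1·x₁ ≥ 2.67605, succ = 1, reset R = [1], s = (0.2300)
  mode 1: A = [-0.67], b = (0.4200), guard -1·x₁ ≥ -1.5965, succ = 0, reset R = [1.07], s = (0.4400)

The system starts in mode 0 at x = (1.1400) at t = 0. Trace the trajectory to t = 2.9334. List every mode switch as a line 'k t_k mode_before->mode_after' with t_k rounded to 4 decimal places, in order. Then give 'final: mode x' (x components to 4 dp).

1 0.5451 0->1
2 1.8207 1->0
3 1.9834 0->1
final: 1 1.8329

Mode 0: guard c·x = 2.6761 hit at Δt = 0.5451 (t = 0.5451), x⁻ = (2.6760) → reset → x⁺ = (2.9060), jump to mode 1
Mode 1: guard c·x = -1.5965 hit at Δt = 1.2756 (t = 1.8207), x⁻ = (1.5965) → reset → x⁺ = (2.1483), jump to mode 0
Mode 0: guard c·x = 2.6761 hit at Δt = 0.1627 (t = 1.9834), x⁻ = (2.6760) → reset → x⁺ = (2.9060), jump to mode 1
Mode 1: flow for 0.9500 to horizon, guard not reached → x = (1.8329)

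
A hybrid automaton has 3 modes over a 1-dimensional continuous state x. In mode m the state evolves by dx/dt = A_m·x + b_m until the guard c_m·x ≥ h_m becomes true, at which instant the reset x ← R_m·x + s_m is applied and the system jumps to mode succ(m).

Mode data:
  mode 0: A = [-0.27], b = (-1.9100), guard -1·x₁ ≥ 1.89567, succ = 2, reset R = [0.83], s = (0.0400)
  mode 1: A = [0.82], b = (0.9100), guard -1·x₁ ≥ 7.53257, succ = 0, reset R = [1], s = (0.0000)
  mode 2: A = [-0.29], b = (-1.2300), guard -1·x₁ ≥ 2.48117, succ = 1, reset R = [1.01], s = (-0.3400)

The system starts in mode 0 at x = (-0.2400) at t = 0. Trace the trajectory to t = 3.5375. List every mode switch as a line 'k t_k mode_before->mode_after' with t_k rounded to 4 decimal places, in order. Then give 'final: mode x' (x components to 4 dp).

Mode 0: guard c·x = 1.8957 hit at Δt = 1.0275 (t = 1.0275), x⁻ = (-1.8957) → reset → x⁺ = (-1.5334), jump to mode 2
Mode 2: guard c·x = 2.4812 hit at Δt = 1.4854 (t = 2.5129), x⁻ = (-2.4812) → reset → x⁺ = (-2.8460), jump to mode 1
Mode 1: flow for 1.0246 to horizon, guard not reached → x = (-5.1322)

1 1.0275 0->2
2 2.5129 2->1
final: 1 -5.1322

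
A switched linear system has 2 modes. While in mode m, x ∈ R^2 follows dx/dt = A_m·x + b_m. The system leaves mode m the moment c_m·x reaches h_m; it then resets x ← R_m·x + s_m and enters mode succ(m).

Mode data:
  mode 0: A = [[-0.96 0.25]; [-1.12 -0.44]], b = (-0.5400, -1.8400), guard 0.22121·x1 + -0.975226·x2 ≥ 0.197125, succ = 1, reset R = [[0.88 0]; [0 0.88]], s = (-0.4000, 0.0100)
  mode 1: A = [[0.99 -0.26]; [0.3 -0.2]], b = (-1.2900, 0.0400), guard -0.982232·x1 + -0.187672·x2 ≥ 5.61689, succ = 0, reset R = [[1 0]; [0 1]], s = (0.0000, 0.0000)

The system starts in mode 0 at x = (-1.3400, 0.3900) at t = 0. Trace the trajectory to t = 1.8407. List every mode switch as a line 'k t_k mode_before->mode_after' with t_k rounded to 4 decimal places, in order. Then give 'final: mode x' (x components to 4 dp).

1 1.1194 0->1
final: 1 -3.5525 -0.7138

Mode 0: guard c·x = 0.1971 hit at Δt = 1.1194 (t = 1.1194), x⁻ = (-0.8371, -0.3920) → reset → x⁺ = (-1.1366, -0.3350), jump to mode 1
Mode 1: flow for 0.7213 to horizon, guard not reached → x = (-3.5525, -0.7138)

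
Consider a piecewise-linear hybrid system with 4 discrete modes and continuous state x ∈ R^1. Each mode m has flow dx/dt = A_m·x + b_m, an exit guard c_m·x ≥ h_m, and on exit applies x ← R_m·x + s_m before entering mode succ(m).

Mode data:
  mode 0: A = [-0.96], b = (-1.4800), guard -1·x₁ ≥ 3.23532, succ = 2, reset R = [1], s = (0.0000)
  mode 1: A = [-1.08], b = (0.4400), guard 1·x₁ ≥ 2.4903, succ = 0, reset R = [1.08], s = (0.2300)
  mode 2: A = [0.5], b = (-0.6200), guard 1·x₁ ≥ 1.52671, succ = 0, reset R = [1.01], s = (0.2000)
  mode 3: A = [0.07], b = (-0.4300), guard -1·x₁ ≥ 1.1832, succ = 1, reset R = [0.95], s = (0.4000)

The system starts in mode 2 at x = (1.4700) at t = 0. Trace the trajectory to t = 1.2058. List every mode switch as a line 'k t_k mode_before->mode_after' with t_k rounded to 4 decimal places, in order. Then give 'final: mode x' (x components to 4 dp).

1 0.4408 2->0
final: 0 0.0338

Mode 2: guard c·x = 1.5267 hit at Δt = 0.4408 (t = 0.4408), x⁻ = (1.5267) → reset → x⁺ = (1.7420), jump to mode 0
Mode 0: flow for 0.7650 to horizon, guard not reached → x = (0.0338)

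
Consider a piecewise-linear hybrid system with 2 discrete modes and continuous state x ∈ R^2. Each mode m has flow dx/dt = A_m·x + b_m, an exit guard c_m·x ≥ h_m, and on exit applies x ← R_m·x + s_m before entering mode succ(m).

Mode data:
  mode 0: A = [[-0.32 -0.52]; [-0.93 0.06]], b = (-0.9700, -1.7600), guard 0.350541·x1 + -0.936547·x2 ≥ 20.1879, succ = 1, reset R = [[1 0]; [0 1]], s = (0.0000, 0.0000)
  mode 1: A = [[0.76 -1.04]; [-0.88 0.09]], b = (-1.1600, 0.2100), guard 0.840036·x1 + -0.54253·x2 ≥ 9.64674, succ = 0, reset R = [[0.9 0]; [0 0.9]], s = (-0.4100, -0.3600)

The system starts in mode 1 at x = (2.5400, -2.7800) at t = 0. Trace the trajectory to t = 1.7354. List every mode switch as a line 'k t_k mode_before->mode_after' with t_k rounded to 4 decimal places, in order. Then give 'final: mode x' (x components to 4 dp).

Mode 1: guard c·x = 9.6467 hit at Δt = 0.7651 (t = 0.7651), x⁻ = (7.6008, -6.0121) → reset → x⁺ = (6.4307, -5.7709), jump to mode 0
Mode 0: flow for 0.9703 to horizon, guard not reached → x = (8.3014, -14.4205)

1 0.7651 1->0
final: 0 8.3014 -14.4205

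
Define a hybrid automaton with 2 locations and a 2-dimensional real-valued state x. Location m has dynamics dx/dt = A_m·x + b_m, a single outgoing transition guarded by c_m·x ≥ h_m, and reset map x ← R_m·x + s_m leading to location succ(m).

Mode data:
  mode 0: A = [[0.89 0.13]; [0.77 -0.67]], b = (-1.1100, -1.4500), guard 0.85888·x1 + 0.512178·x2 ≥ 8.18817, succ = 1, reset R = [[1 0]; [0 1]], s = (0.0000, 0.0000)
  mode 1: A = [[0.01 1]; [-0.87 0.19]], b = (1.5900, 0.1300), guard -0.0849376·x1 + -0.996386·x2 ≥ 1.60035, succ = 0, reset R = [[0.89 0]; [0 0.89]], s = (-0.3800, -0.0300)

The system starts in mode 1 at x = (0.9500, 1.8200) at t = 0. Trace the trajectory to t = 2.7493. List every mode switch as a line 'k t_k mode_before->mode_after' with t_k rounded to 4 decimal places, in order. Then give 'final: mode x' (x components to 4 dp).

Mode 1: guard c·x = 1.6003 hit at Δt = 1.5574 (t = 1.5574), x⁻ = (4.0968, -1.9554) → reset → x⁺ = (3.2662, -1.7703), jump to mode 0
Mode 0: flow for 1.1919 to horizon, guard not reached → x = (6.9038, 1.1555)

1 1.5574 1->0
final: 0 6.9038 1.1555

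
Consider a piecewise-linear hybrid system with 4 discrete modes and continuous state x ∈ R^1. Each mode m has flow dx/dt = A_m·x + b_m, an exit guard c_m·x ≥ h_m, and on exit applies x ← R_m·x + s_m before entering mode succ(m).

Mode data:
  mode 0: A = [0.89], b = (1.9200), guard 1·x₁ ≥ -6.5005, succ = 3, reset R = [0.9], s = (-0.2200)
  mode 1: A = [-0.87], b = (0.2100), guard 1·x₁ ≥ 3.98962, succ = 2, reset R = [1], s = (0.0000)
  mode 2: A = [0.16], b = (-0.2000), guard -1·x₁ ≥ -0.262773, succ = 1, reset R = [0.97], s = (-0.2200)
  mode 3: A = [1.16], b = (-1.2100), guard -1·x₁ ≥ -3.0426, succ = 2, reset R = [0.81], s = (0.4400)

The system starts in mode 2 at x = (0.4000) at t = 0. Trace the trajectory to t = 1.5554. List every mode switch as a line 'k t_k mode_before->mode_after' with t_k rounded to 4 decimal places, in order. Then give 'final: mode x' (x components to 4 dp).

1 0.9354 2->1
final: 1 0.1210

Mode 2: guard c·x = -0.2628 hit at Δt = 0.9354 (t = 0.9354), x⁻ = (0.2628) → reset → x⁺ = (0.0349), jump to mode 1
Mode 1: flow for 0.6200 to horizon, guard not reached → x = (0.1210)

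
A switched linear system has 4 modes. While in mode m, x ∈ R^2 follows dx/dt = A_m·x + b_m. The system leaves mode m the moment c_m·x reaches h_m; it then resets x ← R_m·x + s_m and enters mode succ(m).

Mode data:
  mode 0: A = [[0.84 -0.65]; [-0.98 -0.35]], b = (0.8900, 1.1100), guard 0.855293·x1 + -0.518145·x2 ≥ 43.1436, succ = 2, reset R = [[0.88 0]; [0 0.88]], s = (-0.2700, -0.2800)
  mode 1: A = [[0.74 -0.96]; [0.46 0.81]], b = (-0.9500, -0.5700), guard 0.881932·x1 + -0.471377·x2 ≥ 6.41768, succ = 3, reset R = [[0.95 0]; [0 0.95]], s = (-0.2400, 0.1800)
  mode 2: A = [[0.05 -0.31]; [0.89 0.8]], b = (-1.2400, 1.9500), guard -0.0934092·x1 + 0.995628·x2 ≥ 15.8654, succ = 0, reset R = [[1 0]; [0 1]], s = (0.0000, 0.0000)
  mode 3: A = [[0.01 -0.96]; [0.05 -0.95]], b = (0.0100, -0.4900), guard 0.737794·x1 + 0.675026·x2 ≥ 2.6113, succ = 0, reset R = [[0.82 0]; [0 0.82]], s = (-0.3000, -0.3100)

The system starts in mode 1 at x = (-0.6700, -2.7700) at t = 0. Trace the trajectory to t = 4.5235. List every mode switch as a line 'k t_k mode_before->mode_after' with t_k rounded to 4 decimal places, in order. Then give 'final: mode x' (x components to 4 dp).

1 1.0253 1->3
2 1.7623 3->0
3 3.3360 0->2
final: 2 35.0416 15.4121

Mode 1: guard c·x = 6.4177 hit at Δt = 1.0253 (t = 1.0253), x⁻ = (3.6286, -6.8258) → reset → x⁺ = (3.2072, -6.3045), jump to mode 3
Mode 3: guard c·x = 2.6113 hit at Δt = 0.7370 (t = 1.7623), x⁻ = (6.5142, -3.2515) → reset → x⁺ = (5.0416, -2.9762), jump to mode 0
Mode 0: guard c·x = 43.1436 hit at Δt = 1.5737 (t = 3.3360), x⁻ = (37.4252, -21.4884) → reset → x⁺ = (32.6642, -19.1898), jump to mode 2
Mode 2: flow for 1.1875 to horizon, guard not reached → x = (35.0416, 15.4121)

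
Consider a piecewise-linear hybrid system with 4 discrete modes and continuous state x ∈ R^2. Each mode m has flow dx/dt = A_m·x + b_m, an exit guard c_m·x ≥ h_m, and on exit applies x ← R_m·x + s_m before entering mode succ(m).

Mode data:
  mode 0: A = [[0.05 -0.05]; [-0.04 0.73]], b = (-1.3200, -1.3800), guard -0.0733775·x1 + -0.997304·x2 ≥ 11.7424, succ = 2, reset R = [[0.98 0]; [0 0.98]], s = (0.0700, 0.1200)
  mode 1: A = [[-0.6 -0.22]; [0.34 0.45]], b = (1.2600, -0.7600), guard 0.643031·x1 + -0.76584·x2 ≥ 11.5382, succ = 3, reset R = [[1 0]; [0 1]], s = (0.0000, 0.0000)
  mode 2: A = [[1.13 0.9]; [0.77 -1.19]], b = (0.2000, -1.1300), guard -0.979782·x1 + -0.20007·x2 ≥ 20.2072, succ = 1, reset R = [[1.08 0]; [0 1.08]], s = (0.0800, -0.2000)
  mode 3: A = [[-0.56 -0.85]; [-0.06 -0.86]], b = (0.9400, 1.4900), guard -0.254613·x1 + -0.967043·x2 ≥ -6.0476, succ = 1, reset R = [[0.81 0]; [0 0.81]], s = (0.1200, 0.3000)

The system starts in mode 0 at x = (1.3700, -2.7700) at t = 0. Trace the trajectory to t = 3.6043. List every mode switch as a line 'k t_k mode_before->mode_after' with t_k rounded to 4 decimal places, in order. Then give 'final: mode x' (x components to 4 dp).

1 1.4654 0->2
2 2.6691 2->1
final: 1 -8.3139 -20.5069

Mode 0: guard c·x = 11.7424 hit at Δt = 1.4654 (t = 1.4654), x⁻ = (-0.0435, -11.7709) → reset → x⁺ = (0.0273, -11.4155), jump to mode 2
Mode 2: guard c·x = 20.2072 hit at Δt = 1.2037 (t = 2.6691), x⁻ = (-18.9326, -8.2840) → reset → x⁺ = (-20.3672, -9.1467), jump to mode 1
Mode 1: flow for 0.9352 to horizon, guard not reached → x = (-8.3139, -20.5069)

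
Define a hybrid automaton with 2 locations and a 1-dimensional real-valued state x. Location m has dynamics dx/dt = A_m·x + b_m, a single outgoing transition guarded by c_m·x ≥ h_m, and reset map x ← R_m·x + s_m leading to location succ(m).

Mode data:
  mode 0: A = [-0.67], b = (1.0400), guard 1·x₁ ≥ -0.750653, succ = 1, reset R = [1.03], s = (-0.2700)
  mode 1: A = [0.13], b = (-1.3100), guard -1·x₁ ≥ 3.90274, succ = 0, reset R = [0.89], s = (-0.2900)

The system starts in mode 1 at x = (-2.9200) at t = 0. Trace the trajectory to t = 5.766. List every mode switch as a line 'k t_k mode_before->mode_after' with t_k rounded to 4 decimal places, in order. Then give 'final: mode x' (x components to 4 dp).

Mode 1: guard c·x = 3.9027 hit at Δt = 0.5607 (t = 0.5607), x⁻ = (-3.9027) → reset → x⁺ = (-3.7634), jump to mode 0
Mode 0: guard c·x = -0.7507 hit at Δt = 1.2485 (t = 1.8092), x⁻ = (-0.7507) → reset → x⁺ = (-1.0432), jump to mode 1
Mode 1: guard c·x = 3.9027 hit at Δt = 1.7604 (t = 3.5696), x⁻ = (-3.9027) → reset → x⁺ = (-3.7634), jump to mode 0
Mode 0: guard c·x = -0.7507 hit at Δt = 1.2485 (t = 4.8181), x⁻ = (-0.7507) → reset → x⁺ = (-1.0432), jump to mode 1
Mode 1: flow for 0.9479 to horizon, guard not reached → x = (-2.5015)

1 0.5607 1->0
2 1.8092 0->1
3 3.5696 1->0
4 4.8181 0->1
final: 1 -2.5015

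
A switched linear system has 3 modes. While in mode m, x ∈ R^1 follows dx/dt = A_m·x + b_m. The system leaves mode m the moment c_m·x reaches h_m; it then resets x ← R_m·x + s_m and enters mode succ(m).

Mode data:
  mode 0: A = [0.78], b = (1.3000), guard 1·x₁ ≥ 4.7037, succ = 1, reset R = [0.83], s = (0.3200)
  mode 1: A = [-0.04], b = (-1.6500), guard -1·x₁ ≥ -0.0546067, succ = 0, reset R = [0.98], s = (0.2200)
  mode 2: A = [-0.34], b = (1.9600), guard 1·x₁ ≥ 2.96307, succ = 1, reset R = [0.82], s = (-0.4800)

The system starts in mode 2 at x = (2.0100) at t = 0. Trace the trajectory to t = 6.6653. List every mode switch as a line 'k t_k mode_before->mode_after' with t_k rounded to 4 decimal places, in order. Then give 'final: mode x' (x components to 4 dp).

Mode 2: guard c·x = 2.9631 hit at Δt = 0.8612 (t = 0.8612), x⁻ = (2.9631) → reset → x⁺ = (1.9497), jump to mode 1
Mode 1: guard c·x = -0.0546 hit at Δt = 1.1215 (t = 1.9827), x⁻ = (0.0546) → reset → x⁺ = (0.2735), jump to mode 0
Mode 0: guard c·x = 4.7037 hit at Δt = 1.5242 (t = 3.5069), x⁻ = (4.7037) → reset → x⁺ = (4.2241), jump to mode 1
Mode 1: guard c·x = -0.0546 hit at Δt = 2.4042 (t = 5.9111), x⁻ = (0.0546) → reset → x⁺ = (0.2735), jump to mode 0
Mode 0: flow for 0.7542 to horizon, guard not reached → x = (1.8274)

1 0.8612 2->1
2 1.9827 1->0
3 3.5069 0->1
4 5.9111 1->0
final: 0 1.8274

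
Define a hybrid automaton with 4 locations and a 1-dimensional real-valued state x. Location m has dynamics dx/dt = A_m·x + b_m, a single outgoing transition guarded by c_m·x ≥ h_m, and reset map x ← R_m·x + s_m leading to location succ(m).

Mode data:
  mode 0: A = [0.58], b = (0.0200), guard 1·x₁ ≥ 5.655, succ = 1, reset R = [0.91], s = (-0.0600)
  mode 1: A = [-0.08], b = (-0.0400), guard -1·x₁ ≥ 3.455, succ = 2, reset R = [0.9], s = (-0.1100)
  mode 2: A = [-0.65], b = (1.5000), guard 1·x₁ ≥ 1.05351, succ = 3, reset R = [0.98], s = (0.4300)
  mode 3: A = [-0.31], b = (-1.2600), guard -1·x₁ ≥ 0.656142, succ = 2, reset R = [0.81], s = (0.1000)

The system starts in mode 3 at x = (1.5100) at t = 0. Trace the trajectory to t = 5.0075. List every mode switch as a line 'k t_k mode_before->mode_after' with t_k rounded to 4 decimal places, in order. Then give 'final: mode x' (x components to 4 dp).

1 1.5870 3->2
2 2.7888 2->3
3 4.3482 3->2
final: 2 0.5233

Mode 3: guard c·x = 0.6561 hit at Δt = 1.5870 (t = 1.5870), x⁻ = (-0.6561) → reset → x⁺ = (-0.4315), jump to mode 2
Mode 2: guard c·x = 1.0535 hit at Δt = 1.2018 (t = 2.7888), x⁻ = (1.0535) → reset → x⁺ = (1.4624), jump to mode 3
Mode 3: guard c·x = 0.6561 hit at Δt = 1.5594 (t = 4.3482), x⁻ = (-0.6561) → reset → x⁺ = (-0.4315), jump to mode 2
Mode 2: flow for 0.6593 to horizon, guard not reached → x = (0.5233)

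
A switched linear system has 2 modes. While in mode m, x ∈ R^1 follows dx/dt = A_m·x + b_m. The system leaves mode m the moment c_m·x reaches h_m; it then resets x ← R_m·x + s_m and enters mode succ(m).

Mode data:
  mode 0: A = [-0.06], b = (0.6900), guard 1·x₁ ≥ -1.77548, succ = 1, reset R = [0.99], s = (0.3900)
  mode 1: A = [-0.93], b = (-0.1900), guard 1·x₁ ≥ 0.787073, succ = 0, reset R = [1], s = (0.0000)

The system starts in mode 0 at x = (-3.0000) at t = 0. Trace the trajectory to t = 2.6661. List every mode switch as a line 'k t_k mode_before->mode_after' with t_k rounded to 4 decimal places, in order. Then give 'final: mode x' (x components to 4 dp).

Mode 0: guard c·x = -1.7755 hit at Δt = 1.4705 (t = 1.4705), x⁻ = (-1.7755) → reset → x⁺ = (-1.3677), jump to mode 1
Mode 1: flow for 1.1956 to horizon, guard not reached → x = (-0.5870)

1 1.4705 0->1
final: 1 -0.5870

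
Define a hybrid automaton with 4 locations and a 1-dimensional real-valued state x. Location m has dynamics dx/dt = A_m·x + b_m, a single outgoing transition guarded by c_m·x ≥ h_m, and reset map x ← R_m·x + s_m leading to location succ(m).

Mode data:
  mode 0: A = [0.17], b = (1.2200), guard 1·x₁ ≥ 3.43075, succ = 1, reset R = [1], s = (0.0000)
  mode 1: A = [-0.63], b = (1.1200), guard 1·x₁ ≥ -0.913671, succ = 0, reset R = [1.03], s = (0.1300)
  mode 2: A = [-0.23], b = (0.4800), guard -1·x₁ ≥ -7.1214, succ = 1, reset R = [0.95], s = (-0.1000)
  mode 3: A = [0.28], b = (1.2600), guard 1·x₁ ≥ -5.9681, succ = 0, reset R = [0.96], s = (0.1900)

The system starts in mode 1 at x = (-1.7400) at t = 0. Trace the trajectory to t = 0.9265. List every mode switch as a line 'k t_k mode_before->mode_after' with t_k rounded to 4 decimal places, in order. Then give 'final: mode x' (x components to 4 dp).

Mode 1: guard c·x = -0.9137 hit at Δt = 0.4250 (t = 0.4250), x⁻ = (-0.9137) → reset → x⁺ = (-0.8111), jump to mode 0
Mode 0: flow for 0.5015 to horizon, guard not reached → x = (-0.2446)

1 0.4250 1->0
final: 0 -0.2446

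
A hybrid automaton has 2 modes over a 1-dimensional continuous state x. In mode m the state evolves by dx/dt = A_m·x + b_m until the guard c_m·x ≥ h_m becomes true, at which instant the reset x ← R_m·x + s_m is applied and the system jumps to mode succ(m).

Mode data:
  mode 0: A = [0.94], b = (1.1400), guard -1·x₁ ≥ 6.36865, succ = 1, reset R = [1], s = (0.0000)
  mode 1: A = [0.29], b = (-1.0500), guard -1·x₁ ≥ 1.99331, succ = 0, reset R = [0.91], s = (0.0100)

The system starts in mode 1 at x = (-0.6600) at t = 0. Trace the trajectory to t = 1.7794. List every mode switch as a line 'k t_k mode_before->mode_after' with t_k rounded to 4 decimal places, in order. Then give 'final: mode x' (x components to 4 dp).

Mode 1: guard c·x = 1.9933 hit at Δt = 0.9350 (t = 0.9350), x⁻ = (-1.9933) → reset → x⁺ = (-1.8039), jump to mode 0
Mode 0: flow for 0.8444 to horizon, guard not reached → x = (-2.5202)

1 0.9350 1->0
final: 0 -2.5202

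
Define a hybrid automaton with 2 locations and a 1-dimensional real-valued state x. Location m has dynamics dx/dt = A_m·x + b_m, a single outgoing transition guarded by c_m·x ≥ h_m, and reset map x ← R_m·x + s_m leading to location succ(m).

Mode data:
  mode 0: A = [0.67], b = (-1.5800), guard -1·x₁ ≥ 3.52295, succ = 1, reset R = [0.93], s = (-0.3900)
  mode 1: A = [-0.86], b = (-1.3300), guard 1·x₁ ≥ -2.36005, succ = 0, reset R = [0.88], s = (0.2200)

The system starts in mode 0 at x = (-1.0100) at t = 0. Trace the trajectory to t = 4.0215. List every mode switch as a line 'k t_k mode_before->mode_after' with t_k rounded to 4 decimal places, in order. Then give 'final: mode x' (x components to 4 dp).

1 0.8319 0->1
2 1.9455 1->0
3 2.4427 0->1
4 3.5563 1->0
final: 0 -3.3985

Mode 0: guard c·x = 3.5229 hit at Δt = 0.8319 (t = 0.8319), x⁻ = (-3.5229) → reset → x⁺ = (-3.6663), jump to mode 1
Mode 1: guard c·x = -2.3601 hit at Δt = 1.1136 (t = 1.9455), x⁻ = (-2.3601) → reset → x⁺ = (-1.8568), jump to mode 0
Mode 0: guard c·x = 3.5229 hit at Δt = 0.4972 (t = 2.4427), x⁻ = (-3.5229) → reset → x⁺ = (-3.6663), jump to mode 1
Mode 1: guard c·x = -2.3601 hit at Δt = 1.1136 (t = 3.5563), x⁻ = (-2.3601) → reset → x⁺ = (-1.8568), jump to mode 0
Mode 0: flow for 0.4652 to horizon, guard not reached → x = (-3.3985)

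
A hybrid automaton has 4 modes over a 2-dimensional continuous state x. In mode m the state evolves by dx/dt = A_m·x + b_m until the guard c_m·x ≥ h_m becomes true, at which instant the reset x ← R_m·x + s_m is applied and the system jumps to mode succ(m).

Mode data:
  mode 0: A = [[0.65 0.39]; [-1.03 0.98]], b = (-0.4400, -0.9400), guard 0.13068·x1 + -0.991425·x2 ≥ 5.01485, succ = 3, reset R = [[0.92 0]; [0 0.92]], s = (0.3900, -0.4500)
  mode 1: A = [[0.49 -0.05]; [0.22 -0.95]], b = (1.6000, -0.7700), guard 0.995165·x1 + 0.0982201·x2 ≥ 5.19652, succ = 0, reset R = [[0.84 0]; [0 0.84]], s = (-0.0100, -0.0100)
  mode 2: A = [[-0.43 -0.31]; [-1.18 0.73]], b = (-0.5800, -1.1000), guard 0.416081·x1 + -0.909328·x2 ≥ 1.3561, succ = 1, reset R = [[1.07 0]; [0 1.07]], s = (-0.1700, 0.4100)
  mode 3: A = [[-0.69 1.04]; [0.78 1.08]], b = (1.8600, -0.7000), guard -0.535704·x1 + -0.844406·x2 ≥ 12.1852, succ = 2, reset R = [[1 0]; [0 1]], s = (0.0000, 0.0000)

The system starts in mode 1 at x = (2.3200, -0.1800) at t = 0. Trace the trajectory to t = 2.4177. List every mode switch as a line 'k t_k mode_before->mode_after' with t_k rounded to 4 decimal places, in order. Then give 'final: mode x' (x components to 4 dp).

1 0.8528 1->0
2 1.3924 0->3
final: 3 -1.2341 -10.6143

Mode 1: guard c·x = 5.1965 hit at Δt = 0.8528 (t = 0.8528), x⁻ = (5.2250, -0.0329) → reset → x⁺ = (4.3790, -0.0376), jump to mode 0
Mode 0: guard c·x = 5.0149 hit at Δt = 0.5396 (t = 1.3924), x⁻ = (5.4748, -4.3366) → reset → x⁺ = (5.4268, -4.4397), jump to mode 3
Mode 3: flow for 1.0253 to horizon, guard not reached → x = (-1.2341, -10.6143)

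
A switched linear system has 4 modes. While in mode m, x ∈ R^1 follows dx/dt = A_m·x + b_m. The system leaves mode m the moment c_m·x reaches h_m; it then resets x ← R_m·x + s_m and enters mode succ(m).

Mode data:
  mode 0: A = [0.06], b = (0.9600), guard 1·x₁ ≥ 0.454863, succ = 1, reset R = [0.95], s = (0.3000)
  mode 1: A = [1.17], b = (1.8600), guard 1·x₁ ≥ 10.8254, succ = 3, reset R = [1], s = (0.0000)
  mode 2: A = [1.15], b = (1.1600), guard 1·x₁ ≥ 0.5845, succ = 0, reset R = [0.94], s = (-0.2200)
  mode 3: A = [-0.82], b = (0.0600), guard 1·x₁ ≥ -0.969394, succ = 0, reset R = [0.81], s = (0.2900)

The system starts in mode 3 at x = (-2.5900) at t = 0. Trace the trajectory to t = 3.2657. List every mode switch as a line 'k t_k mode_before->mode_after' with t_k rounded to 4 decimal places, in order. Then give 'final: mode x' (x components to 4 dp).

Mode 3: guard c·x = -0.9694 hit at Δt = 1.1437 (t = 1.1437), x⁻ = (-0.9694) → reset → x⁺ = (-0.4952), jump to mode 0
Mode 0: guard c·x = 0.4549 hit at Δt = 0.9912 (t = 2.1349), x⁻ = (0.4549) → reset → x⁺ = (0.7321), jump to mode 1
Mode 1: flow for 1.1308 to horizon, guard not reached → x = (7.1284)

1 1.1437 3->0
2 2.1349 0->1
final: 1 7.1284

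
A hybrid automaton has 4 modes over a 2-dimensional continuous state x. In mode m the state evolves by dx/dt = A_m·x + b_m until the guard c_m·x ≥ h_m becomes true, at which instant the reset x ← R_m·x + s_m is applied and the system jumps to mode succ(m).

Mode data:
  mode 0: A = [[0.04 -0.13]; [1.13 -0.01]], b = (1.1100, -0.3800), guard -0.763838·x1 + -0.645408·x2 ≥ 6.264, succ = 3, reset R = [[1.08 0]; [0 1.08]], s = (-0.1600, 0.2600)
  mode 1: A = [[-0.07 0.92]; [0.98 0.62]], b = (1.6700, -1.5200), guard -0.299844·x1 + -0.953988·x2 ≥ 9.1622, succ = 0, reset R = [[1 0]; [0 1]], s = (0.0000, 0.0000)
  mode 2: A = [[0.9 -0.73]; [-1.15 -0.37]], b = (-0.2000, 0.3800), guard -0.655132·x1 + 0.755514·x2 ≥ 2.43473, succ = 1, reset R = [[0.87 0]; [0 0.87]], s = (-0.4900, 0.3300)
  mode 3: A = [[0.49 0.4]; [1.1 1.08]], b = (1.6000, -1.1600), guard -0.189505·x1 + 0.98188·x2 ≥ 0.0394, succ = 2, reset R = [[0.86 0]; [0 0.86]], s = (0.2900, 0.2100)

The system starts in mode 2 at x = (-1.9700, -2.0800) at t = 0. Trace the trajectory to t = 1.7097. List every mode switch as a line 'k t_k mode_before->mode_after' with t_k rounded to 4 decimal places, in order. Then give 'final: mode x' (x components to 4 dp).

Mode 2: guard c·x = 2.4347 hit at Δt = 0.7175 (t = 0.7175), x⁻ = (-3.2297, 0.4220) → reset → x⁺ = (-3.2999, 0.6971), jump to mode 1
Mode 1: flow for 0.9922 to horizon, guard not reached → x = (-2.9822, -4.5165)

1 0.7175 2->1
final: 1 -2.9822 -4.5165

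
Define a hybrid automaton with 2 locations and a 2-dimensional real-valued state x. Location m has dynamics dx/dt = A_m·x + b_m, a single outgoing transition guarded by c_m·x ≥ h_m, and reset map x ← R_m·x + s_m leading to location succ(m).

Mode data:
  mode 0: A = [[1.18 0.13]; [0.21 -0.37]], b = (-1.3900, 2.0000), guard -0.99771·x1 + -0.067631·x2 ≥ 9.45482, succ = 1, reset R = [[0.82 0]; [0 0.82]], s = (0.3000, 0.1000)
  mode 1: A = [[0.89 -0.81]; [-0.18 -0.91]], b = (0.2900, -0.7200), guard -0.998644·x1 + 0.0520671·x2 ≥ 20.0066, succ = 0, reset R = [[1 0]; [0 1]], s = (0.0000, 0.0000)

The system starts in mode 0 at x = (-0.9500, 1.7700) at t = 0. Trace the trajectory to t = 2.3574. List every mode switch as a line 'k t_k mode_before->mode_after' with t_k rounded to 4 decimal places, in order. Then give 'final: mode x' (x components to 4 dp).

1 1.4583 0->1
final: 1 -18.4502 1.8483

Mode 0: guard c·x = 9.4548 hit at Δt = 1.4583 (t = 1.4583), x⁻ = (-9.6273, 2.2242) → reset → x⁺ = (-7.5944, 1.9239), jump to mode 1
Mode 1: flow for 0.8991 to horizon, guard not reached → x = (-18.4502, 1.8483)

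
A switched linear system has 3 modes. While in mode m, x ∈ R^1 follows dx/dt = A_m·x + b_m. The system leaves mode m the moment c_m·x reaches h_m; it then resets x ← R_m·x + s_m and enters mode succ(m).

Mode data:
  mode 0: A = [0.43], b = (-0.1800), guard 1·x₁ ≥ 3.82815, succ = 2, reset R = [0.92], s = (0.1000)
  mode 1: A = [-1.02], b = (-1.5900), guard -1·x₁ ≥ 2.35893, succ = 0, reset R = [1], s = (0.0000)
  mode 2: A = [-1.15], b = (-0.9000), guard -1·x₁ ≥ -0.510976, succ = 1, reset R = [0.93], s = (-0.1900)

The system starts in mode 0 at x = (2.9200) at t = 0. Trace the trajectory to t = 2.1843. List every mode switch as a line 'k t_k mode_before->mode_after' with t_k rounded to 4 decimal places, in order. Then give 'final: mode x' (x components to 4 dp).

1 0.7203 0->2
2 1.7857 2->1
final: 1 -0.3308

Mode 0: guard c·x = 3.8281 hit at Δt = 0.7203 (t = 0.7203), x⁻ = (3.8281) → reset → x⁺ = (3.6219), jump to mode 2
Mode 2: guard c·x = -0.5110 hit at Δt = 1.0654 (t = 1.7857), x⁻ = (0.5110) → reset → x⁺ = (0.2852), jump to mode 1
Mode 1: flow for 0.3986 to horizon, guard not reached → x = (-0.3308)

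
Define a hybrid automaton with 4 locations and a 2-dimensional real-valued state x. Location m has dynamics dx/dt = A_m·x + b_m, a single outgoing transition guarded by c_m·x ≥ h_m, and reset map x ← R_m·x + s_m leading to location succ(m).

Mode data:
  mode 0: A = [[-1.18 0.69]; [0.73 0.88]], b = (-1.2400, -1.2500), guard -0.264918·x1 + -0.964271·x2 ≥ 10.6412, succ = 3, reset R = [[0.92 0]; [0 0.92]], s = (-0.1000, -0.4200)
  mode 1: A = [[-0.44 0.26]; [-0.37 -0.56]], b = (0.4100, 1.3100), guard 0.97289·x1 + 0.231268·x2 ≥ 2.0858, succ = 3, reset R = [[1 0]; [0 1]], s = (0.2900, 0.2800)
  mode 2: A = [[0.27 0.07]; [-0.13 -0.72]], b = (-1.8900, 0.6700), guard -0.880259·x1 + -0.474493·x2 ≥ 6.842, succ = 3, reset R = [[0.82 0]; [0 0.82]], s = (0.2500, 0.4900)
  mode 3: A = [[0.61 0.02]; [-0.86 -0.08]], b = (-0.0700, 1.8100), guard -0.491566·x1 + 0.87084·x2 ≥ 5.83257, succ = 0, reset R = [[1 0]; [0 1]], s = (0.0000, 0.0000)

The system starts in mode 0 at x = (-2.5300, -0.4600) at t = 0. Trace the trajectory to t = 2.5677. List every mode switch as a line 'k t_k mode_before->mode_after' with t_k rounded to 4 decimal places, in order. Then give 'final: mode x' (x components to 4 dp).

1 1.3852 0->3
final: 3 -7.8964 -1.2651

Mode 0: guard c·x = 10.6412 hit at Δt = 1.3852 (t = 1.3852), x⁻ = (-3.8858, -9.9679) → reset → x⁺ = (-3.6749, -9.5905), jump to mode 3
Mode 3: flow for 1.1825 to horizon, guard not reached → x = (-7.8964, -1.2651)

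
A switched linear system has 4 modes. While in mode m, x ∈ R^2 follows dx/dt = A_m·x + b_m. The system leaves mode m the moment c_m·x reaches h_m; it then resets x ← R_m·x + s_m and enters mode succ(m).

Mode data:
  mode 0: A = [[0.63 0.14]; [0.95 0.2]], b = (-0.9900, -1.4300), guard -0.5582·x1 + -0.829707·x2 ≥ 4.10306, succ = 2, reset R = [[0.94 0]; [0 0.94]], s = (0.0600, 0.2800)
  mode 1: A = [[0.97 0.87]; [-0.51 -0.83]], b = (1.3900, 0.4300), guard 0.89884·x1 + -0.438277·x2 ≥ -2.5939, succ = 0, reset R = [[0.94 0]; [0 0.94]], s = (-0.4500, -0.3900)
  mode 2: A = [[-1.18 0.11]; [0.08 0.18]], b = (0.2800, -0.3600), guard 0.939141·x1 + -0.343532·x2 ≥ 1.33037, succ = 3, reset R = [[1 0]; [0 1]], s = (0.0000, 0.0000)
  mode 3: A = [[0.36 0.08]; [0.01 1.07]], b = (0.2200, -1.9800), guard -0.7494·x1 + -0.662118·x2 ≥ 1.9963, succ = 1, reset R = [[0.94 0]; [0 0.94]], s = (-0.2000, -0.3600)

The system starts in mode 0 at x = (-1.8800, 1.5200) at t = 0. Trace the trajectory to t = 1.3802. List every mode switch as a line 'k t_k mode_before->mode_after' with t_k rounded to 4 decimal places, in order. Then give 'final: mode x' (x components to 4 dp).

1 0.8445 0->2
final: 2 -2.0843 -2.1583

Mode 0: guard c·x = 4.1031 hit at Δt = 0.8445 (t = 0.8445), x⁻ = (-4.2893, -2.0595) → reset → x⁺ = (-3.9720, -1.6559), jump to mode 2
Mode 2: flow for 0.5357 to horizon, guard not reached → x = (-2.0843, -2.1583)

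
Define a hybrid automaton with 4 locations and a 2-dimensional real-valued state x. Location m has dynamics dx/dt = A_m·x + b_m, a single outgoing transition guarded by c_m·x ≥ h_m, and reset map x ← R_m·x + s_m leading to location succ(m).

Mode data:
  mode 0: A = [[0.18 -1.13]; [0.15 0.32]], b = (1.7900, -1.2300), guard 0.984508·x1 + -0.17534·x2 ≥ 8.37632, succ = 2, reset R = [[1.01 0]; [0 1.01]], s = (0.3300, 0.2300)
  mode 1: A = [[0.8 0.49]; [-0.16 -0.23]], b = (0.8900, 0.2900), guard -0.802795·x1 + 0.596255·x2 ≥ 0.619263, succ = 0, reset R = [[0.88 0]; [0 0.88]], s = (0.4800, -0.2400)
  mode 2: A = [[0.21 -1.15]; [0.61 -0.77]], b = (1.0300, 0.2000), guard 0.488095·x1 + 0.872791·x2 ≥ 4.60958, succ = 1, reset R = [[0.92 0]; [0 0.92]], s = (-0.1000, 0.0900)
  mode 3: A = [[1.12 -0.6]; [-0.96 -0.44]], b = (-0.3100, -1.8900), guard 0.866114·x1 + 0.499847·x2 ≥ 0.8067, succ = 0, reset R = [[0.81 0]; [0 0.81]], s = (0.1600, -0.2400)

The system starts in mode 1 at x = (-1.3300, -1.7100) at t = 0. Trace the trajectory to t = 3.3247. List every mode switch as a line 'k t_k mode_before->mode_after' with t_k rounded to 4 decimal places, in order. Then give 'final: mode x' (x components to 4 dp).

Mode 1: guard c·x = 0.6193 hit at Δt = 0.4050 (t = 0.4050), x⁻ = (-1.7740, -1.3499) → reset → x⁺ = (-1.0811, -1.4279), jump to mode 0
Mode 0: guard c·x = 8.3763 hit at Δt = 1.5983 (t = 2.0033), x⁻ = (7.7568, -4.2188) → reset → x⁺ = (8.1643, -4.0310), jump to mode 2
Mode 2: guard c·x = 4.6096 hit at Δt = 0.4332 (t = 2.4365), x⁻ = (10.6251, -0.6605) → reset → x⁺ = (9.6751, -0.5177), jump to mode 1
Mode 1: flow for 0.8882 to horizon, guard not reached → x = (20.1436, -2.0562)

1 0.4050 1->0
2 2.0033 0->2
3 2.4365 2->1
final: 1 20.1436 -2.0562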